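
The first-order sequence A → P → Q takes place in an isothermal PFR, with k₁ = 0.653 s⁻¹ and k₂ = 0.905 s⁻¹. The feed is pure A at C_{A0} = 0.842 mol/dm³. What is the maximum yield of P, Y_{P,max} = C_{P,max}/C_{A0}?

0.310

Evaluating C_P at τ_opt = ln(k₂/k₁)/(k₂−k₁) gives C_{P,max}/C_{A0} = (k₁/k₂)^[k₂/(k₂−k₁)].
= (0.653/0.905)^(0.905/(0.905−0.653)) = (0.7215)^(3.591) = 0.3097.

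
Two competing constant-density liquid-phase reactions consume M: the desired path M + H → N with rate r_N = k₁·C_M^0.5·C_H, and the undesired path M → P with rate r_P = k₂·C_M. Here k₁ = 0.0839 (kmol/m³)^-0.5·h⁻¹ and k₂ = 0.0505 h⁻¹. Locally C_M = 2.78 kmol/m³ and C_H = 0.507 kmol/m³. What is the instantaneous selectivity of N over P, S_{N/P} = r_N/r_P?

0.505

S_{N/P} = r_N/r_P = (k₁·C_M^0.5·C_H)/(k₂·C_M) = (k₁/k₂)·C_M^-0.5·C_H.
= (0.0839×2.780^0.5×0.5070) / (0.0505×2.780) = 0.07092/0.1404 = 0.505.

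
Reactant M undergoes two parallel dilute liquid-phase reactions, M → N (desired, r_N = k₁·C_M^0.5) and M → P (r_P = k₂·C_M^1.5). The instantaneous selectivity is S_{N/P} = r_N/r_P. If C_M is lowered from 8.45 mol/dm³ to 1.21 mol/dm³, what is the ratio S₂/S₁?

S_{N/P} = (k₁/k₂)·C_M⁻¹, so S₂/S₁ = (C_{M,2}/C_{M,1})⁻¹.
= 8.45/1.21 = 6.98.
Selectivity toward N rises as C_M falls — low-concentration operation is favoured.

6.98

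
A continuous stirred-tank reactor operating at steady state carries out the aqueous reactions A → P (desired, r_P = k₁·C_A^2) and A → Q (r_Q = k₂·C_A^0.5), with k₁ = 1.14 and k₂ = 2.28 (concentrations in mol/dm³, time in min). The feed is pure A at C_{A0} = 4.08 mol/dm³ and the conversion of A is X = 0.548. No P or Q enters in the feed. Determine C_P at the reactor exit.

Exit C_A = C_{A0}(1−X) = 4.08×0.452 = 1.844 mol/dm³.
A CSTR operates uniformly at the exit composition, giving r_P = 3.877 and r_Q = 3.096 (each k·C_A^n at C_A = 1.844).
Fraction of consumed A going to P: r_P/(r_P+r_Q) = 0.5560.
C_P = 0.5560·C_{A0}·X = 0.5560×4.08×0.548 = 1.24 mol/dm³.

1.24 mol/dm³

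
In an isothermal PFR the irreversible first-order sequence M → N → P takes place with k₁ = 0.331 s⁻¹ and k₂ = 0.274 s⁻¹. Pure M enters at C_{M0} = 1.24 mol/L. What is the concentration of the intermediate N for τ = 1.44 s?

The intermediate concentration in a first-order A→B→C sequence is C_N = k₁C_{M0}(e^(−k₁τ) − e^(−k₂τ))/(k₂−k₁).
e^(−k₁τ) = e^(−0.331×1.44) = e^(−0.4766) = 0.6209; e^(−k₂τ) = e^(−0.3946) = 0.6740.
C_N = 0.331×1.24/(0.274−0.331) × (0.6209−0.6740) = (-7.201)×(-0.05311) = 0.3824 mol/L.

0.382 mol/L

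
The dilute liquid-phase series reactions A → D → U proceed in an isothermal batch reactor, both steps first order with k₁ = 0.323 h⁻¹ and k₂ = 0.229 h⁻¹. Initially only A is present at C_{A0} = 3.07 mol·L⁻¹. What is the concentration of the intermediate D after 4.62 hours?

1.29 mol·L⁻¹

Solving the coupled first-order balances gives C_D(t) = [k₁/(k₂−k₁)]·C_{A0}·(e^(−k₁t) − e^(−k₂t)).
e^(−k₁t) = e^(−0.323×4.62) = e^(−1.492) = 0.2249; e^(−k₂t) = e^(−1.058) = 0.3472.
C_D = 0.323×3.07/(0.229−0.323) × (0.2249−0.3472) = (-10.55)×(-0.1223) = 1.290 mol·L⁻¹.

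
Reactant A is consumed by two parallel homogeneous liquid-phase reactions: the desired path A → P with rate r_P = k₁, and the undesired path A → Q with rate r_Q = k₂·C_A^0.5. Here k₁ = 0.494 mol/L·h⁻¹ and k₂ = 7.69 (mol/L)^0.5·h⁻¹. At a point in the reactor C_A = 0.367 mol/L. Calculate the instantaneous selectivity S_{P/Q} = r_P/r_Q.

S_{P/Q} = r_P/r_Q = (k₁)/(k₂·C_A^0.5) = (k₁/k₂)·C_A^-0.5.
= (0.494) / (7.69×0.3670^0.5) = 0.4940/4.659 = 0.106.
The undesired path is higher order in A, so low C_A (CSTR or dilute feed) favours P.

0.106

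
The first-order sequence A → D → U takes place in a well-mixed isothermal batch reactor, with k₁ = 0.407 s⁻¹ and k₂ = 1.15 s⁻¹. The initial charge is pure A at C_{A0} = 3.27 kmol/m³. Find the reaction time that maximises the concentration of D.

1.40 s

The intermediate peaks when r₁ = r₂, i.e. k₁e^(−k₁t) = k₂e^(−k₂t), giving t_opt = ln(k₂/k₁)/(k₂−k₁).
= ln(1.15/0.407)/(1.15−0.407) = ln(2.826)/0.7430 = 1.039/0.7430 = 1.40 s.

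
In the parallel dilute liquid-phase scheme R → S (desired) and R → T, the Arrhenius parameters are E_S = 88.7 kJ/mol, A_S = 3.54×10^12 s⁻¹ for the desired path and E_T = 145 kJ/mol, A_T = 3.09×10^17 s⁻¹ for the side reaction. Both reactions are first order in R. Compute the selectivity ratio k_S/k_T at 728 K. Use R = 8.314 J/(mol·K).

k_S/k_T = (A_S/A_T)·exp[−(E_S−E_T)/(RT)] = (A_S/A_T)·exp[(E_T−E_S)/(RT)].
(E_T−E_S)/(RT) = (145−88.7)×10³/(8.314×728) = 56300/6053 = 9.302.
k_S/k_T = (3.54×10^12/3.09×10^17)·exp(9.302) = 1.146×10^-5 × 10958 = 0.126.

0.126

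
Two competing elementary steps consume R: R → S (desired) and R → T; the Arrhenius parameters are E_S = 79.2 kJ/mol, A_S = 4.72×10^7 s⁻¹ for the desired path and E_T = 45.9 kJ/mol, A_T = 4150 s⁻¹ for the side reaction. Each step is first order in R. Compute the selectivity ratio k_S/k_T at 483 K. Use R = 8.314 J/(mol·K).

Since both paths have the same order in R, the concentration cancels and S_{S/T} = k_S/k_T = (A_S/A_T)·exp[(E_T−E_S)/(RT)].
(E_T−E_S)/(RT) = (45.9−79.2)×10³/(8.314×483) = -33300/4016 = -8.293.
k_S/k_T = (4.72×10^7/4150)·exp(-8.293) = 11373 × 2.504×10^-4 = 2.85.
Since E_S > E_T, raising the temperature improves selectivity toward S.

2.85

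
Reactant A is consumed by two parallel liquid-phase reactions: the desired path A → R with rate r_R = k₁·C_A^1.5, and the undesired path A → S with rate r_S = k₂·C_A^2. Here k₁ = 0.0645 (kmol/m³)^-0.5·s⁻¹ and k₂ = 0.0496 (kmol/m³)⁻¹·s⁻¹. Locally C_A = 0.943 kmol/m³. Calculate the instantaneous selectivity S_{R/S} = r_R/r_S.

1.34

S_{R/S} = r_R/r_S = (k₁·C_A^1.5)/(k₂·C_A^2) = (k₁/k₂)·C_A^-0.5.
= (0.0645×0.9430^1.5) / (0.0496×0.9430^2) = 0.05906/0.04411 = 1.34.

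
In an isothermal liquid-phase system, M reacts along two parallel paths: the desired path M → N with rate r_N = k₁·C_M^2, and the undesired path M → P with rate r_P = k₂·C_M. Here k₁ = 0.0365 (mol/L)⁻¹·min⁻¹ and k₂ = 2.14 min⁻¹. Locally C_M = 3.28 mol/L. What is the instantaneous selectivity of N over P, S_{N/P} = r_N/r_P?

0.0559

S_{N/P} = r_N/r_P = (k₁·C_M^2)/(k₂·C_M) = (k₁/k₂)·C_M.
= (0.0365×3.280^2) / (2.14×3.280) = 0.3927/7.019 = 0.0559.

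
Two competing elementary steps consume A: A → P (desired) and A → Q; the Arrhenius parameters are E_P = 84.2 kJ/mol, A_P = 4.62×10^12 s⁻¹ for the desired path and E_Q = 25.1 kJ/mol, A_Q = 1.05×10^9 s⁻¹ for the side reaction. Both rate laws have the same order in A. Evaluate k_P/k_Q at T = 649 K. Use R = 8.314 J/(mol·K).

With equal orders, S_{P/Q} = k_P/k_Q = (A_P/A_Q)·exp[(E_Q−E_P)/(RT)].
(E_Q−E_P)/(RT) = (25.1−84.2)×10³/(8.314×649) = -59100/5396 = -10.95.
k_P/k_Q = (4.62×10^12/1.05×10^9)·exp(-10.95) = 4400 × 1.751×10^-5 = 0.0770.

0.0770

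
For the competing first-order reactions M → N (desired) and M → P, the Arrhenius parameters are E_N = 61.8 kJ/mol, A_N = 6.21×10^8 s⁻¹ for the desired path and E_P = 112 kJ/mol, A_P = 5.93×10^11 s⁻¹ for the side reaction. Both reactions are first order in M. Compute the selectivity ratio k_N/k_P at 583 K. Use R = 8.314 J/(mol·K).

33.0

Since both paths have the same order in M, the concentration cancels and S_{N/P} = k_N/k_P = (A_N/A_P)·exp[(E_P−E_N)/(RT)].
(E_P−E_N)/(RT) = (112−61.8)×10³/(8.314×583) = 50200/4847 = 10.36.
k_N/k_P = (6.21×10^8/5.93×10^11)·exp(10.36) = 0.001047 × 31470 = 33.0.
Since E_N < E_P, lowering the temperature improves selectivity toward N.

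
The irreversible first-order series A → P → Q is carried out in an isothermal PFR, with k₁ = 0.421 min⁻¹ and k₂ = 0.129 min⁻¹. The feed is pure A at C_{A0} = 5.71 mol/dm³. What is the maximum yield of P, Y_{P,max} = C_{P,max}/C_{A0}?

0.593

For a first-order series the maximum intermediate yield is C_{P,max}/C_{A0} = (k₁/k₂)^[k₂/(k₂−k₁)].
= (0.421/0.129)^(0.129/(0.129−0.421)) = (3.264)^(-0.4418) = 0.5930.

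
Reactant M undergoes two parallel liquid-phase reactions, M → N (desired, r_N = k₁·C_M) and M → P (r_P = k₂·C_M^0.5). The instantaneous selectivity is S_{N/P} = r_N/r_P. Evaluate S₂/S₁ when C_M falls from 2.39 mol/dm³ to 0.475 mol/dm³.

S_{N/P} = (k₁/k₂)·C_M^0.5, so S₂/S₁ = (C_{M,2}/C_{M,1})^0.5.
= (0.475/2.39)^0.5 = (0.1987)^0.5 = 0.446.
Selectivity toward N falls as C_M falls — high-concentration operation is favoured.

0.446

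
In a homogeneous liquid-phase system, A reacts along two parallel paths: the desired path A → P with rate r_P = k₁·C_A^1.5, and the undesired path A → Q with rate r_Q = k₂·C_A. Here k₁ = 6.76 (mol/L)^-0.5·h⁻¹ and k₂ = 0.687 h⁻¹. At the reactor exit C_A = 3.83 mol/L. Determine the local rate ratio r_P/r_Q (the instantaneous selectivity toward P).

19.3

S_{P/Q} = r_P/r_Q = (k₁·C_A^1.5)/(k₂·C_A) = (k₁/k₂)·C_A^0.5.
= (6.76×3.830^1.5) / (0.687×3.830) = 50.67/2.631 = 19.3.
Since the desired path is higher order in A, keeping C_A high (PFR or concentrated feed) favours P.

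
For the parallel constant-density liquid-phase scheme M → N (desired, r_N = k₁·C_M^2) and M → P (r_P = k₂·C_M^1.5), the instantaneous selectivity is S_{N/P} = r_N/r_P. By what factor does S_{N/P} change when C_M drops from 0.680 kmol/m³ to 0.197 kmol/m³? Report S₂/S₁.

0.538

S_{N/P} = (k₁/k₂)·C_M^0.5, so S₂/S₁ = (C_{M,2}/C_{M,1})^0.5.
= (0.197/0.680)^0.5 = (0.2897)^0.5 = 0.538.
Selectivity toward N falls as C_M falls — high-concentration operation is favoured.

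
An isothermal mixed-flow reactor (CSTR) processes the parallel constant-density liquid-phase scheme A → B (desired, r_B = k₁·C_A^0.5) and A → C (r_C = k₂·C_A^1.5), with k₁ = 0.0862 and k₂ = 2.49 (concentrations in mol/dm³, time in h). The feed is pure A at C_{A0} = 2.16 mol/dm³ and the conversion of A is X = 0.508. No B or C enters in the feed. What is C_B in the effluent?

0.0346 mol/dm³

Exit C_A = C_{A0}(1−X) = 2.16×0.492 = 1.063 mol/dm³.
A CSTR operates uniformly at the exit composition, giving r_B = 0.08886 and r_C = 2.728 (each k·C_A^n at C_A = 1.063).
Fraction of consumed A going to B: r_B/(r_B+r_C) = 0.03155.
C_B = 0.03155·C_{A0}·X = 0.03155×2.16×0.508 = 0.0346 mol/dm³.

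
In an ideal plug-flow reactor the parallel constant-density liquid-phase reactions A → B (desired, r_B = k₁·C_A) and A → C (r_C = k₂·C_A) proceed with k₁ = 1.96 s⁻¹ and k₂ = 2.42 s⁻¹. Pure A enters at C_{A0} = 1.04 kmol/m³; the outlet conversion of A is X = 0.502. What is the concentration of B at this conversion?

C_A = C_{A0}(1−X) = 0.5179 kmol/m³.
Both paths are first order in A, so the instantaneous fraction to B is constant: dC_B/d(−C_A) = k₁/(k₁+k₂) = 0.4475.
C_B = 0.4475·(C_{A0}−C_A) = 0.4475×0.5221 = 0.234 kmol/m³.

0.234 kmol/m³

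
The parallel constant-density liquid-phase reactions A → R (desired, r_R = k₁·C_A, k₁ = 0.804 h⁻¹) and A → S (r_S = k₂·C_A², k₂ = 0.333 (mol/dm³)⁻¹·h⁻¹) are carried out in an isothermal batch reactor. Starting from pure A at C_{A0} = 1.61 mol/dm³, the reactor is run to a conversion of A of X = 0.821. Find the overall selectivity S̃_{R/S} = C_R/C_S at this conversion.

C_A = C_{A0}(1−X) = 0.2882 mol/dm³.
Along a PFR/batch, dC_R/dC_A = −r_R/(r_R+r_S) = −k₁/(k₁+k₂·C_A).
Integrating from C_{A0} to C_A: C_R = (0.804/0.333)·ln[(0.804+0.333·1.61)/(0.804+0.333·0.288)] = 2.414·ln(1.340/0.9000) = 0.9613 mol/dm³.
C_S = (C_{A0}−C_A)−C_R = 0.3605 mol/dm³; S̃_{R/S} = 0.9613/0.3605 = 2.67.

2.67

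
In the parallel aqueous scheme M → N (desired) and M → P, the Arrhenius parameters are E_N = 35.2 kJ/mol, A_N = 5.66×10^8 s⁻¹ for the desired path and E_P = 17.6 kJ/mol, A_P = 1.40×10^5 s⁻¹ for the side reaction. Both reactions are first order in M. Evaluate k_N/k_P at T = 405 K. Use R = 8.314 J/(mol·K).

21.7

k_N/k_P = (A_N/A_P)·exp[−(E_N−E_P)/(RT)] = (A_N/A_P)·exp[(E_P−E_N)/(RT)].
(E_P−E_N)/(RT) = (17.6−35.2)×10³/(8.314×405) = -17600/3367 = -5.227.
k_N/k_P = (5.66×10^8/1.40×10^5)·exp(-5.227) = 4043 × 0.005370 = 21.7.
Since E_N > E_P, raising the temperature improves selectivity toward N.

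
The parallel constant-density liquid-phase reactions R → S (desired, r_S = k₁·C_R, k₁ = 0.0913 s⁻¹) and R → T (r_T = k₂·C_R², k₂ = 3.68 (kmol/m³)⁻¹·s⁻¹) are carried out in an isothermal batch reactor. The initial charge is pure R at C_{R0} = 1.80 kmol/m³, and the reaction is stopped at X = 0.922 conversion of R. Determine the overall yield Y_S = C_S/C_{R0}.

0.0331

C_R = C_{R0}(1−X) = 0.1404 kmol/m³.
Along a PFR/batch, dC_S/dC_R = −r_S/(r_S+r_T) = −k₁/(k₁+k₂·C_R).
Integrating from C_{R0} to C_R: C_S = (0.0913/3.68)·ln[(0.0913+3.68·1.80)/(0.0913+3.68·0.140)] = 0.02481·ln(6.715/0.6080) = 0.05959 kmol/m³.
Y_S = C_S/C_{R0} = 0.05959/1.80 = 0.0331.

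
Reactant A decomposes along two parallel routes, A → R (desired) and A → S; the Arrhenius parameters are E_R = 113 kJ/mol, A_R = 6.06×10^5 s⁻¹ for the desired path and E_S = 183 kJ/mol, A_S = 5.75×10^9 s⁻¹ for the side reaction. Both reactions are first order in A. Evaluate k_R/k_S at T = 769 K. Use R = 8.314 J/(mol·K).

k_R/k_S = (A_R/A_S)·exp[−(E_R−E_S)/(RT)] = (A_R/A_S)·exp[(E_S−E_R)/(RT)].
(E_S−E_R)/(RT) = (183−113)×10³/(8.314×769) = 70000/6393 = 10.95.
k_R/k_S = (6.06×10^5/5.75×10^9)·exp(10.95) = 1.054×10^-4 × 56879 = 5.99.
Since E_R < E_S, lowering the temperature improves selectivity toward R.

5.99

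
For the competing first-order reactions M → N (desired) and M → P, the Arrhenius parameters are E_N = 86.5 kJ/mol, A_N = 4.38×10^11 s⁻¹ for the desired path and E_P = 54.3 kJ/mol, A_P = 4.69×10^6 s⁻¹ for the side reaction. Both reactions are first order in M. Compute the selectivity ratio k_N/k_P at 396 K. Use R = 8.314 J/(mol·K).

5.28

Since both paths have the same order in M, the concentration cancels and S_{N/P} = k_N/k_P = (A_N/A_P)·exp[(E_P−E_N)/(RT)].
(E_P−E_N)/(RT) = (54.3−86.5)×10³/(8.314×396) = -32200/3292 = -9.780.
k_N/k_P = (4.38×10^11/4.69×10^6)·exp(-9.780) = 93390 × 5.656×10^-5 = 5.28.
Since E_N > E_P, raising the temperature improves selectivity toward N.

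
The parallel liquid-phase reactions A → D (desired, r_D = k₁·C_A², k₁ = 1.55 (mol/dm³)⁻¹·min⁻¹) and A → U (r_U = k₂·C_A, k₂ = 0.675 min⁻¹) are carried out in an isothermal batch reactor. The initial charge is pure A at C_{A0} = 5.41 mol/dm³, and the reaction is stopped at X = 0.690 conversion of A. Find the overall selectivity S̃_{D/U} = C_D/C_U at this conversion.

7.42

C_A = C_{A0}(1−X) = 1.677 mol/dm³.
Along a PFR/batch, dC_U/dC_A = −r_U/(r_D+r_U) = −k₂/(k₂+k₁·C_A).
Integrating from C_{A0} to C_A: C_U = (0.675/1.55)·ln[(0.675+1.55·5.41)/(0.675+1.55·1.68)] = 0.4355·ln(9.061/3.275) = 0.4432 mol/dm³.
Then C_D = (C_{A0}−C_A) − C_U = 3.733 − 0.4432 = 3.290 mol/dm³.
S̃_{D/U} = C_D/C_U = 3.290/0.4432 = 7.42.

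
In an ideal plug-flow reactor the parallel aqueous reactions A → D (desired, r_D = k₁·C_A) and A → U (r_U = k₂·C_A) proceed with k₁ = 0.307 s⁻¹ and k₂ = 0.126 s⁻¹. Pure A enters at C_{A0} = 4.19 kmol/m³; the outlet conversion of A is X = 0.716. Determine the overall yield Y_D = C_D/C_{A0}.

C_A = C_{A0}(1−X) = 1.190 kmol/m³.
Both paths are first order in A, so the instantaneous fraction to D is constant: dC_D/d(−C_A) = k₁/(k₁+k₂) = 0.7090.
C_D = 0.7090·(C_{A0}−C_A) = 0.7090×3.000 = 2.13 kmol/m³.
Y_D = C_D/C_{A0} = 2.127/4.19 = 0.508.

0.508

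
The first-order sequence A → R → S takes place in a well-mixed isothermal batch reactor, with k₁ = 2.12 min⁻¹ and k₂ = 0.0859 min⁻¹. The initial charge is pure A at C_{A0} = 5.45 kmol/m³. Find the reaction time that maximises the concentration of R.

1.58 min

Setting dC_R/dt = 0 gives t_opt = ln(k₂/k₁)/(k₂−k₁).
= ln(0.0859/2.12)/(0.0859−2.12) = ln(0.04052)/-2.034 = -3.206/-2.034 = 1.58 min.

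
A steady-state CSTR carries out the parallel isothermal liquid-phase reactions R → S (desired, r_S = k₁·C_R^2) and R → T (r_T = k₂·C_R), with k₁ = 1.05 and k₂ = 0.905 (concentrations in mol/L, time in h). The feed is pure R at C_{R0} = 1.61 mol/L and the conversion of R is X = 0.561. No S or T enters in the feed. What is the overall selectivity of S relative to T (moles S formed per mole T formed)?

0.820

Exit C_R = C_{R0}(1−X) = 1.61×0.439 = 0.7068 mol/L.
In a CSTR the entire volume is at exit conditions, so r_S = 1.05×0.7068^2 = 0.5245 and r_T = 0.905×0.7068 = 0.6396.
Overall selectivity = C_S/C_T = r_Sτ/(r_Tτ) = r_S/r_T = 0.820.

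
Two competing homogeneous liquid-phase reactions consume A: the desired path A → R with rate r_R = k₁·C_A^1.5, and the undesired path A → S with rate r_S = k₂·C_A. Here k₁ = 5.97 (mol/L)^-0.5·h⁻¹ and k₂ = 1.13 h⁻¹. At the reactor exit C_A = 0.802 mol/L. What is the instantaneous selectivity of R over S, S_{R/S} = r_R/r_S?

4.73

S_{R/S} = r_R/r_S = (k₁·C_A^1.5)/(k₂·C_A) = (k₁/k₂)·C_A^0.5.
= (5.97×0.8020^1.5) / (1.13×0.8020) = 4.288/0.9063 = 4.73.
Since the desired path is higher order in A, keeping C_A high (PFR or concentrated feed) favours R.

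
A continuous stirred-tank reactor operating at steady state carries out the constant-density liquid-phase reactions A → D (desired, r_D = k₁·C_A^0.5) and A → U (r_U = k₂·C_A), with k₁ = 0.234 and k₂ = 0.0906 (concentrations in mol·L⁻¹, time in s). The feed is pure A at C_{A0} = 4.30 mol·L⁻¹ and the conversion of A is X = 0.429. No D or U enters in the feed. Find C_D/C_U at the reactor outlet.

1.65

Exit C_A = C_{A0}(1−X) = 4.30×0.571 = 2.455 mol·L⁻¹.
In a CSTR the entire volume is at exit conditions, so r_D = 0.234×2.455^0.5 = 0.3667 and r_U = 0.0906×2.455 = 0.2225.
Overall selectivity = C_D/C_U = r_Dτ/(r_Uτ) = r_D/r_U = 1.65.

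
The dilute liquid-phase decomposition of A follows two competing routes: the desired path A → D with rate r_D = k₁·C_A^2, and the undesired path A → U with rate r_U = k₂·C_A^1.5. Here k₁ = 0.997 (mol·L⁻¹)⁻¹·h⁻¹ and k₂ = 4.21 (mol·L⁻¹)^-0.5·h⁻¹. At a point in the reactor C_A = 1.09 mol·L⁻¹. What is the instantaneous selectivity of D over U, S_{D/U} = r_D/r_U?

0.247

S_{D/U} = r_D/r_U = (k₁·C_A^2)/(k₂·C_A^1.5) = (k₁/k₂)·C_A^0.5.
= (0.997×1.090^2) / (4.21×1.090^1.5) = 1.185/4.791 = 0.247.
Since the desired path is higher order in A, keeping C_A high (PFR or concentrated feed) favours D.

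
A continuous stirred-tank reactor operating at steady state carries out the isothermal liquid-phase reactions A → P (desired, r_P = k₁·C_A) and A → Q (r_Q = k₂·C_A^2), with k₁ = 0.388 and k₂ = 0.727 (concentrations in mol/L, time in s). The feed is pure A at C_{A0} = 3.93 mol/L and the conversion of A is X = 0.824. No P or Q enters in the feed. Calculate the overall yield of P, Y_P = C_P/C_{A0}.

Exit C_A = C_{A0}(1−X) = 3.93×0.176 = 0.6917 mol/L.
Rates in a CSTR are evaluated at the outlet concentration: r_P = 0.388×0.6917 = 0.2684, r_Q = 0.727×0.6917^2 = 0.3478.
Fraction of consumed A going to P: r_P/(r_P+r_Q) = 0.4355.
C_P = 0.4355·C_{A0}·X = 0.4355×3.93×0.824 = 1.41 mol/L; Y_P = C_P/C_{A0} = 0.359.

0.359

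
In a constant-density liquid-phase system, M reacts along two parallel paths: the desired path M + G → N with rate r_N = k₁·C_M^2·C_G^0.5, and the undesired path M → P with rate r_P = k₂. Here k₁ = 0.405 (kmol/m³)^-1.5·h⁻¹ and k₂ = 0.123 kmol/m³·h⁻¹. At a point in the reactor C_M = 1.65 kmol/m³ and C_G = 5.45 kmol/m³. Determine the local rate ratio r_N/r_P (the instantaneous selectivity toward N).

S_{N/P} = r_N/r_P = (k₁·C_M^2·C_G^0.5)/(k₂) = (k₁/k₂)·C_M^2·C_G^0.5.
= (0.405×1.650^2×5.450^0.5) / (0.123) = 2.574/0.1230 = 20.9.

20.9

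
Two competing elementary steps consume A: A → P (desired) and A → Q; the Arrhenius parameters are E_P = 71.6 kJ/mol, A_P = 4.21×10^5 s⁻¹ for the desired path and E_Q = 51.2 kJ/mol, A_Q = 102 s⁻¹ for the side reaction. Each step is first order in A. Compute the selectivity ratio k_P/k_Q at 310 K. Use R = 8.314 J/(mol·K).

1.51

k_P/k_Q = (A_P/A_Q)·exp[−(E_P−E_Q)/(RT)] = (A_P/A_Q)·exp[(E_Q−E_P)/(RT)].
(E_Q−E_P)/(RT) = (51.2−71.6)×10³/(8.314×310) = -20400/2577 = -7.915.
k_P/k_Q = (4.21×10^5/102)·exp(-7.915) = 4127 × 3.652×10^-4 = 1.51.
Since E_P > E_Q, raising the temperature improves selectivity toward P.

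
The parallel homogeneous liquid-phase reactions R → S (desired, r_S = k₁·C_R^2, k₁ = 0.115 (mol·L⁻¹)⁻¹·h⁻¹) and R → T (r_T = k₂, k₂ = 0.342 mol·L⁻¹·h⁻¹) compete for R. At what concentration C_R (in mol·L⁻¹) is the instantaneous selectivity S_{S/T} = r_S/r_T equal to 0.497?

S_{S/T} = (k₁/k₂)·C_R^2 ⇒ C_R = (S·k₂/k₁)^(0.5).
= (0.497×0.342/0.115)^(0.5) = (1.478)^(0.5) = 1.22 mol·L⁻¹.

1.22 mol·L⁻¹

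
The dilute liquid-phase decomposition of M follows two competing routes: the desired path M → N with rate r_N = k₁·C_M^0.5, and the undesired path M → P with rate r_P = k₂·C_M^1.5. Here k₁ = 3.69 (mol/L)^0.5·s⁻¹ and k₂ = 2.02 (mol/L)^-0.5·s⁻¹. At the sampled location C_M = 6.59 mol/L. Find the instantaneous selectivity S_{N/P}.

S_{N/P} = r_N/r_P = (k₁·C_M^0.5)/(k₂·C_M^1.5) = (k₁/k₂)·C_M⁻¹.
= (3.69×6.590^0.5) / (2.02×6.590^1.5) = 9.473/34.17 = 0.277.
The undesired path is higher order in M, so low C_M (CSTR or dilute feed) favours N.

0.277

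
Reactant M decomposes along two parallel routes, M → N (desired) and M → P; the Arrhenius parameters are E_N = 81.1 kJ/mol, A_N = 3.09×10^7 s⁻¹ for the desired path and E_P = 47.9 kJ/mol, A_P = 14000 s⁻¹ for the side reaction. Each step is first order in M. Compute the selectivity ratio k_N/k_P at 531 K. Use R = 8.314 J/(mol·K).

1.20

k_N/k_P = (A_N/A_P)·exp[−(E_N−E_P)/(RT)] = (A_N/A_P)·exp[(E_P−E_N)/(RT)].
(E_P−E_N)/(RT) = (47.9−81.1)×10³/(8.314×531) = -33200/4415 = -7.520.
k_N/k_P = (3.09×10^7/14000)·exp(-7.520) = 2207 × 5.420×10^-4 = 1.20.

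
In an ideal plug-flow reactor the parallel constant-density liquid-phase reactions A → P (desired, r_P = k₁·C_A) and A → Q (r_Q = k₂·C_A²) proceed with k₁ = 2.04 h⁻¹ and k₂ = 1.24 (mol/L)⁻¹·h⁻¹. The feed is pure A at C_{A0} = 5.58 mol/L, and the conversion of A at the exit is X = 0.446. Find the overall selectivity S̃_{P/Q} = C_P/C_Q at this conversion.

C_A = C_{A0}(1−X) = 3.091 mol/L.
Along a PFR/batch, dC_P/dC_A = −r_P/(r_P+r_Q) = −k₁/(k₁+k₂·C_A).
Integrating from C_{A0} to C_A: C_P = (2.04/1.24)·ln[(2.04+1.24·5.58)/(2.04+1.24·3.09)] = 1.645·ln(8.959/5.873) = 0.6947 mol/L.
C_Q = (C_{A0}−C_A)−C_P = 1.794 mol/L; S̃_{P/Q} = 0.6947/1.794 = 0.387.

0.387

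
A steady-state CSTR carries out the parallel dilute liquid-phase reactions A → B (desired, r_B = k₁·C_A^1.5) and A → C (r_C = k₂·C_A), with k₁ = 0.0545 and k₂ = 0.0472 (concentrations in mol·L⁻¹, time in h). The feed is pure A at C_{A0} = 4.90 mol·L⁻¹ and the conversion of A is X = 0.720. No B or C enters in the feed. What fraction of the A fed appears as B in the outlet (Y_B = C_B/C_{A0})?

Exit C_A = C_{A0}(1−X) = 4.90×0.280 = 1.372 mol·L⁻¹.
A CSTR operates uniformly at the exit composition, giving r_B = 0.08758 and r_C = 0.06476 (each k·C_A^n at C_A = 1.372).
Fraction of consumed A going to B: r_B/(r_B+r_C) = 0.5749.
C_B = 0.5749·C_{A0}·X = 0.5749×4.90×0.720 = 2.03 mol·L⁻¹; Y_B = C_B/C_{A0} = 0.414.

0.414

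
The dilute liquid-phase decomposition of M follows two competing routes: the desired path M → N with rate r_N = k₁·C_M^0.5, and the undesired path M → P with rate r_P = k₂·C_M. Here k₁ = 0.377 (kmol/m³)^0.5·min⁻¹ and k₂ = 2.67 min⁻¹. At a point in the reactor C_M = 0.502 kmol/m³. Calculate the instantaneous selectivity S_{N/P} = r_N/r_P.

0.199

S_{N/P} = r_N/r_P = (k₁·C_M^0.5)/(k₂·C_M) = (k₁/k₂)·C_M^-0.5.
= (0.377×0.5020^0.5) / (2.67×0.5020) = 0.2671/1.340 = 0.199.
The undesired path is higher order in M, so low C_M (CSTR or dilute feed) favours N.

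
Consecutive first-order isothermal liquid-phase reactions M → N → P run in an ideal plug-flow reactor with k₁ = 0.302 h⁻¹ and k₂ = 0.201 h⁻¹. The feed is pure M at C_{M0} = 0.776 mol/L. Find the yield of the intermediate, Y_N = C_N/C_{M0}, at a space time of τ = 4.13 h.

For first-order series with pure M initially, C_N(τ) = k₁C_{M0}/(k₂−k₁)·(e^(−k₁τ) − e^(−k₂τ)).
e^(−k₁τ) = e^(−0.302×4.13) = e^(−1.247) = 0.2873; e^(−k₂τ) = e^(−0.8301) = 0.4360.
C_N = 0.302×0.776/(0.201−0.302) × (0.2873−0.4360) = (-2.320)×(-0.1487) = 0.3450 mol/L.
Y_N = C_N/C_{M0} = 0.3450/0.776 = 0.445.

0.445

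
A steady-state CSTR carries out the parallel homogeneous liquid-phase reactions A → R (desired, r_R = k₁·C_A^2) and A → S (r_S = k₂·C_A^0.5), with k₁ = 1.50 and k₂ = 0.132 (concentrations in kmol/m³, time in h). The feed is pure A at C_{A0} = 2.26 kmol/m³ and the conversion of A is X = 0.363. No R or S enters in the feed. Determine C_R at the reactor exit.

Exit C_A = C_{A0}(1−X) = 2.26×0.637 = 1.440 kmol/m³.
Rates in a CSTR are evaluated at the outlet concentration: r_R = 1.50×1.440^2 = 3.109, r_S = 0.132×1.440^0.5 = 0.1584.
Fraction of consumed A going to R: r_R/(r_R+r_S) = 0.9515.
C_R = 0.9515·C_{A0}·X = 0.9515×2.26×0.363 = 0.781 kmol/m³.

0.781 kmol/m³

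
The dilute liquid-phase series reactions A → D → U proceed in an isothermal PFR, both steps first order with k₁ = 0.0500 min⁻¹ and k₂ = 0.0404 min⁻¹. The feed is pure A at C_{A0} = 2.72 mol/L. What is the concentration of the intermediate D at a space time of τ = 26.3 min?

Solving the coupled first-order balances gives C_D(τ) = [k₁/(k₂−k₁)]·C_{A0}·(e^(−k₁τ) − e^(−k₂τ)).
e^(−k₁τ) = e^(−0.0500×26.3) = e^(−1.315) = 0.2685; e^(−k₂τ) = e^(−1.063) = 0.3456.
C_D = 0.0500×2.72/(0.0404−0.0500) × (0.2685−0.3456) = (-14.17)×(-0.07711) = 1.092 mol/L.

1.09 mol/L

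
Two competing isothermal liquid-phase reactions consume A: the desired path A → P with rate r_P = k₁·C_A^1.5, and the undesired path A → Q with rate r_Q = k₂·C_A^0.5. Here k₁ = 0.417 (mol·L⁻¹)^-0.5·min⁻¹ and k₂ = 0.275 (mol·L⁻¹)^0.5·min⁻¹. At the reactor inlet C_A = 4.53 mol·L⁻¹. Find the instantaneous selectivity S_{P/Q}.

6.87

S_{P/Q} = r_P/r_Q = (k₁·C_A^1.5)/(k₂·C_A^0.5) = (k₁/k₂)·C_A.
= (0.417×4.530^1.5) / (0.275×4.530^0.5) = 4.021/0.5853 = 6.87.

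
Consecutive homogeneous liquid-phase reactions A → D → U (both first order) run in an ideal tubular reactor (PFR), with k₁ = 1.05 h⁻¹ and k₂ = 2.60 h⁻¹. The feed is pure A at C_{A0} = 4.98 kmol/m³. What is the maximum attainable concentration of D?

At the optimum, C_{D,max}/C_{A0} = (k₁/k₂)^[k₂/(k₂−k₁)].
= (1.05/2.60)^(2.60/(2.60−1.05)) = (0.4038)^(1.677) = 0.2185.
C_{D,max} = 0.2185×4.98 = 1.09 kmol/m³.

1.09 kmol/m³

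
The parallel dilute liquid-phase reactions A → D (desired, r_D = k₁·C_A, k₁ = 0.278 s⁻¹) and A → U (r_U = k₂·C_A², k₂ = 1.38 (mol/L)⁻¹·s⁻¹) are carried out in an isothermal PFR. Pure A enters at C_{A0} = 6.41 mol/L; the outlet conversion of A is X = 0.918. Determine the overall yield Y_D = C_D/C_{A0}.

0.0694

C_A = C_{A0}(1−X) = 0.5256 mol/L.
Along a PFR/batch, dC_D/dC_A = −r_D/(r_D+r_U) = −k₁/(k₁+k₂·C_A).
Integrating from C_{A0} to C_A: C_D = (0.278/1.38)·ln[(0.278+1.38·6.41)/(0.278+1.38·0.526)] = 0.2014·ln(9.124/1.003) = 0.4447 mol/L.
Y_D = C_D/C_{A0} = 0.4447/6.41 = 0.0694.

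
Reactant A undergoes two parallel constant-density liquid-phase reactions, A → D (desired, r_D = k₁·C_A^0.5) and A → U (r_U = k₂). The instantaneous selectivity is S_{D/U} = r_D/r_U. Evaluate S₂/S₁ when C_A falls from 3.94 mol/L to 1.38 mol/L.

0.592

S_{D/U} = (k₁/k₂)·C_A^0.5, so S₂/S₁ = (C_{A,2}/C_{A,1})^0.5.
= (1.38/3.94)^0.5 = (0.3503)^0.5 = 0.592.
Selectivity toward D falls as C_A falls — high-concentration operation is favoured.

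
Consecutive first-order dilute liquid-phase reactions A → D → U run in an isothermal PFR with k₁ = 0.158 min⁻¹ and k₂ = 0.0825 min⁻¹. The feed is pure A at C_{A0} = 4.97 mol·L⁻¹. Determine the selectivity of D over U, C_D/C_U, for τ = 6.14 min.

3.05

For first-order series with pure A initially, C_D(τ) = k₁C_{A0}/(k₂−k₁)·(e^(−k₁τ) − e^(−k₂τ)).
e^(−k₁τ) = e^(−0.158×6.14) = e^(−0.9701) = 0.3790; e^(−k₂τ) = e^(−0.5065) = 0.6026.
C_D = 0.158×4.97/(0.0825−0.158) × (0.3790−0.6026) = (-10.40)×(-0.2235) = 2.325 mol·L⁻¹.
C_A = C_{A0}e^(−k₁τ) = 1.884 mol·L⁻¹, so C_U = C_{A0}−C_A−C_D = 0.7613 mol·L⁻¹; C_D/C_U = 3.05.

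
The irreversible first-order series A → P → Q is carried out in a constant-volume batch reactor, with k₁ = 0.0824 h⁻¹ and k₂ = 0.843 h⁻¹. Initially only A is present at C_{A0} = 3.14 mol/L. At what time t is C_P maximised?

3.06 h

For first-order series the maximum of C_P occurs at t_opt = ln(k₂/k₁)/(k₂−k₁).
= ln(0.843/0.0824)/(0.843−0.0824) = ln(10.23)/0.7606 = 2.325/0.7606 = 3.06 h.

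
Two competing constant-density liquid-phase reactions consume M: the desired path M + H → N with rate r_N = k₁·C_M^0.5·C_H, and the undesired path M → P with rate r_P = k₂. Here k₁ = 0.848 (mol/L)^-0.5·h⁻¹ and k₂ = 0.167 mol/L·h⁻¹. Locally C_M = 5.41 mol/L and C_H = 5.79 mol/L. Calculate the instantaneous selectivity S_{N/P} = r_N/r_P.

S_{N/P} = r_N/r_P = (k₁·C_M^0.5·C_H)/(k₂) = (k₁/k₂)·C_M^0.5·C_H.
= (0.848×5.410^0.5×5.790) / (0.167) = 11.42/0.1670 = 68.4.
Since the desired path is higher order in M, keeping C_M high (PFR or concentrated feed) favours N.

68.4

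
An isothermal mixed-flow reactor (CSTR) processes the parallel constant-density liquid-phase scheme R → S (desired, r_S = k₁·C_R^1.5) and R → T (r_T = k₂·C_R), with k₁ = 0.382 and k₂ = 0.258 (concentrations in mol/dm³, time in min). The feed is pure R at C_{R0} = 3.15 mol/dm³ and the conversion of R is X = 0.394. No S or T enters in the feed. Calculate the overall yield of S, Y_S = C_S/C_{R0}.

0.265

Exit C_R = C_{R0}(1−X) = 3.15×0.606 = 1.909 mol/dm³.
A CSTR operates uniformly at the exit composition, giving r_S = 1.007 and r_T = 0.4925 (each k·C_R^n at C_R = 1.909).
Fraction of consumed R going to S: r_S/(r_S+r_T) = 0.6717.
C_S = 0.6717·C_{R0}·X = 0.6717×3.15×0.394 = 0.834 mol/dm³; Y_S = C_S/C_{R0} = 0.265.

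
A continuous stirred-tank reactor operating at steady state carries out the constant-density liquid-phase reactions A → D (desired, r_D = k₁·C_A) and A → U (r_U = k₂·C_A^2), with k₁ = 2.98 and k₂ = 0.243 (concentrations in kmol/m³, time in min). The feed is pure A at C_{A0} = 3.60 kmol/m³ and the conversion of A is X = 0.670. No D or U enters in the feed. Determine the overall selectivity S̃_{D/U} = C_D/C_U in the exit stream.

10.3

Exit C_A = C_{A0}(1−X) = 3.60×0.330 = 1.188 kmol/m³.
Rates in a CSTR are evaluated at the outlet concentration: r_D = 2.98×1.188 = 3.540, r_U = 0.243×1.188^2 = 0.3430.
Overall selectivity = C_D/C_U = r_Dτ/(r_Uτ) = r_D/r_U = 10.3.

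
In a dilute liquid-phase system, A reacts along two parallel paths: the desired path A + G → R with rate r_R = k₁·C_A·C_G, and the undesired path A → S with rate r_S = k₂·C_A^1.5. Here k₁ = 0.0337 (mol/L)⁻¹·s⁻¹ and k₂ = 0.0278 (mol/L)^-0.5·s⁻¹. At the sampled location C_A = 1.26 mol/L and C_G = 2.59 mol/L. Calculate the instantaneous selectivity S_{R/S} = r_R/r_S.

S_{R/S} = r_R/r_S = (k₁·C_A·C_G)/(k₂·C_A^1.5) = (k₁/k₂)·C_A^-0.5·C_G.
= (0.0337×1.260×2.590) / (0.0278×1.260^1.5) = 0.1100/0.03932 = 2.80.
The undesired path is higher order in A, so low C_A (CSTR or dilute feed) favours R.

2.80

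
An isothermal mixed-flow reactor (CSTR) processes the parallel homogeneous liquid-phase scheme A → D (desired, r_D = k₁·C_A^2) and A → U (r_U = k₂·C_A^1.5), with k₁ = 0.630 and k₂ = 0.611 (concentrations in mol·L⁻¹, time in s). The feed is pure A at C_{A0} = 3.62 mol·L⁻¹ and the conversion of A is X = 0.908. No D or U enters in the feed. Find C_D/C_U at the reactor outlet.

0.595

Exit C_A = C_{A0}(1−X) = 3.62×0.0920 = 0.3330 mol·L⁻¹.
In a CSTR the entire volume is at exit conditions, so r_D = 0.630×0.3330^2 = 0.06988 and r_U = 0.611×0.3330^1.5 = 0.1174.
Overall selectivity = C_D/C_U = r_Dτ/(r_Uτ) = r_D/r_U = 0.595.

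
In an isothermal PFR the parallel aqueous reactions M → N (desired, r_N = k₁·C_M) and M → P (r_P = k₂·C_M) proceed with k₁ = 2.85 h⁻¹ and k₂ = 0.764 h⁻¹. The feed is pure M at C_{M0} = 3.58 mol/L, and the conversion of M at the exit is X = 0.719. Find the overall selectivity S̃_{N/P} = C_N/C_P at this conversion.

3.73

C_M = C_{M0}(1−X) = 1.006 mol/L.
Both paths are first order in M, so the instantaneous fraction to N is constant: dC_N/d(−C_M) = k₁/(k₁+k₂) = 0.7886.
C_N = 0.7886·(C_{M0}−C_M) = 0.7886×2.574 = 2.03 mol/L.
C_P = (C_{M0}−C_M)−C_N = 0.5441 mol/L; S̃_{N/P} = 2.030/0.5441 = 3.73.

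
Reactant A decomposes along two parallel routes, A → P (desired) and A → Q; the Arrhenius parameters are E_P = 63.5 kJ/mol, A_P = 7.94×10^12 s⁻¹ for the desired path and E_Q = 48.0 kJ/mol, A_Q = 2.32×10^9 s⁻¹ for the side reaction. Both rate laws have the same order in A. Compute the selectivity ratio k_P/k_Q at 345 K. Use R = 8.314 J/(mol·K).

Since both paths have the same order in A, the concentration cancels and S_{P/Q} = k_P/k_Q = (A_P/A_Q)·exp[(E_Q−E_P)/(RT)].
(E_Q−E_P)/(RT) = (48.0−63.5)×10³/(8.314×345) = -15500/2868 = -5.404.
k_P/k_Q = (7.94×10^12/2.32×10^9)·exp(-5.404) = 3422 × 0.004499 = 15.4.

15.4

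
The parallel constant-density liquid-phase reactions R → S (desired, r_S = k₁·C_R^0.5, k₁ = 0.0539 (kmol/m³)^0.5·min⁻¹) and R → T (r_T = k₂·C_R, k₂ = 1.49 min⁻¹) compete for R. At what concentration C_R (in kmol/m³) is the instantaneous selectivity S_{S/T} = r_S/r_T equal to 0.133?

S_{S/T} = (k₁/k₂)·C_R^-0.5 ⇒ C_R = (S·k₂/k₁)^(-2).
= (0.133×1.49/0.0539)^(-2) = (3.677)^(-2) = 0.0740 kmol/m³.

0.0740 kmol/m³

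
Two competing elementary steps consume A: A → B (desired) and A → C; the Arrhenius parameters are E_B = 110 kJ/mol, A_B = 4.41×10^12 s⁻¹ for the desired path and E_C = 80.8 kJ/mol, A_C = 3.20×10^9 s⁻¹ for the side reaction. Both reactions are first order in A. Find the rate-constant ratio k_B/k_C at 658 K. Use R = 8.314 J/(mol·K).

6.63

k_B/k_C = (A_B/A_C)·exp[−(E_B−E_C)/(RT)] = (A_B/A_C)·exp[(E_C−E_B)/(RT)].
(E_C−E_B)/(RT) = (80.8−110)×10³/(8.314×658) = -29200/5471 = -5.338.
k_B/k_C = (4.41×10^12/3.20×10^9)·exp(-5.338) = 1378 × 0.004807 = 6.63.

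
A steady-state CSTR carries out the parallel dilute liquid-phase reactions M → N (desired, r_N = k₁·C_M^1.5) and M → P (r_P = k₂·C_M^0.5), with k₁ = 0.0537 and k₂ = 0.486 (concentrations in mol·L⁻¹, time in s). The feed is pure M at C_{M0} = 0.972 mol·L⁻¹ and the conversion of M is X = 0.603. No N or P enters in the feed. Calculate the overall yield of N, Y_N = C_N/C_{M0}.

Exit C_M = C_{M0}(1−X) = 0.972×0.397 = 0.3859 mol·L⁻¹.
Rates in a CSTR are evaluated at the outlet concentration: r_N = 0.0537×0.3859^1.5 = 0.01287, r_P = 0.486×0.3859^0.5 = 0.3019.
Fraction of consumed M going to N: r_N/(r_N+r_P) = 0.04089.
C_N = 0.04089·C_{M0}·X = 0.04089×0.972×0.603 = 0.0240 mol·L⁻¹; Y_N = C_N/C_{M0} = 0.0247.

0.0247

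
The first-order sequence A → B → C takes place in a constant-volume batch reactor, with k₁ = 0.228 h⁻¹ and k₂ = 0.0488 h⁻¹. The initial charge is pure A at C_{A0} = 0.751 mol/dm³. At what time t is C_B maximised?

8.60 h

Setting dC_B/dt = 0 gives t_opt = ln(k₂/k₁)/(k₂−k₁).
= ln(0.0488/0.228)/(0.0488−0.228) = ln(0.2140)/-0.1792 = -1.542/-0.1792 = 8.60 h.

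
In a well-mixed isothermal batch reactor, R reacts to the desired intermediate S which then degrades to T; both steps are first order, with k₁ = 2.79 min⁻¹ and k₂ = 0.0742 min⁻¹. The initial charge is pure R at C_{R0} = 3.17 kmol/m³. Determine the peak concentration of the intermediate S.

2.87 kmol/m³

For a first-order series the maximum intermediate yield is C_{S,max}/C_{R0} = (k₁/k₂)^[k₂/(k₂−k₁)].
= (2.79/0.0742)^(0.0742/(0.0742−2.79)) = (37.60)^(-0.02732) = 0.9057.
C_{S,max} = 0.9057×3.17 = 2.87 kmol/m³.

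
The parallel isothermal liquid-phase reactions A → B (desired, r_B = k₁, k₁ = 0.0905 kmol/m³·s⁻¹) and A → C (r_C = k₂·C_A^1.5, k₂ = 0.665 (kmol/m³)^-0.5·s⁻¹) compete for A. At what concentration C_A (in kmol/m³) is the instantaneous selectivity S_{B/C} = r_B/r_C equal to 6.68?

0.0746 kmol/m³

S_{B/C} = (k₁/k₂)·C_A^-1.5 ⇒ C_A = (S·k₂/k₁)^(1/(-1.5)).
= (6.68×0.665/0.0905)^(-0.6667) = (49.09)^(-0.6667) = 0.0746 kmol/m³.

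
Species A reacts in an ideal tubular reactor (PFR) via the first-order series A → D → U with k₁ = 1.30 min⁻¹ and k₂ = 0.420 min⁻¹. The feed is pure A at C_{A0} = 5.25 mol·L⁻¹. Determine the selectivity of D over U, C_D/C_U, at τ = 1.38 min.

2.31

For first-order series with pure A initially, C_D(τ) = k₁C_{A0}/(k₂−k₁)·(e^(−k₁τ) − e^(−k₂τ)).
e^(−k₁τ) = e^(−1.30×1.38) = e^(−1.794) = 0.1663; e^(−k₂τ) = e^(−0.5796) = 0.5601.
C_D = 1.30×5.25/(0.420−1.30) × (0.1663−0.5601) = (-7.756)×(-0.3938) = 3.054 mol·L⁻¹.
C_A = C_{A0}e^(−k₁τ) = 0.8730 mol·L⁻¹, so C_U = C_{A0}−C_A−C_D = 1.323 mol·L⁻¹; C_D/C_U = 2.31.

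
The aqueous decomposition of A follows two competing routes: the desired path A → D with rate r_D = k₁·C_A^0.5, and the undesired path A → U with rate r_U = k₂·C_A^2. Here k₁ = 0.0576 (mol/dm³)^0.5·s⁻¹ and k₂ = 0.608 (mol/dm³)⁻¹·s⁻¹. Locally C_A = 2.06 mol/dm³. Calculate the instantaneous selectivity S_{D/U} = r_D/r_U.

S_{D/U} = r_D/r_U = (k₁·C_A^0.5)/(k₂·C_A^2) = (k₁/k₂)·C_A^-1.5.
= (0.0576×2.060^0.5) / (0.608×2.060^2) = 0.08267/2.580 = 0.0320.
The undesired path is higher order in A, so low C_A (CSTR or dilute feed) favours D.

0.0320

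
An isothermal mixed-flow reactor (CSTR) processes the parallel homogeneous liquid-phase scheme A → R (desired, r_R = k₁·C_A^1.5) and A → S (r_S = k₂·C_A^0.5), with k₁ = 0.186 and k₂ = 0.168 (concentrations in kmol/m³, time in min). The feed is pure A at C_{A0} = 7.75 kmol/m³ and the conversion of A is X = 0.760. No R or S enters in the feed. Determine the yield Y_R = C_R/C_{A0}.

Exit C_A = C_{A0}(1−X) = 7.75×0.240 = 1.860 kmol/m³.
Rates in a CSTR are evaluated at the outlet concentration: r_R = 0.186×1.860^1.5 = 0.4718, r_S = 0.168×1.860^0.5 = 0.2291.
Fraction of consumed A going to R: r_R/(r_R+r_S) = 0.6731.
C_R = 0.6731·C_{A0}·X = 0.6731×7.75×0.760 = 3.96 kmol/m³; Y_R = C_R/C_{A0} = 0.512.

0.512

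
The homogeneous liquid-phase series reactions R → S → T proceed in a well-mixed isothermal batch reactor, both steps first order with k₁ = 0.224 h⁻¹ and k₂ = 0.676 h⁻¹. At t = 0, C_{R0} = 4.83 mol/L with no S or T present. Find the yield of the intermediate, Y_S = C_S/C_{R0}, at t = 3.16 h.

For first-order series with pure R initially, C_S(t) = k₁C_{R0}/(k₂−k₁)·(e^(−k₁t) − e^(−k₂t)).
e^(−k₁t) = e^(−0.224×3.16) = e^(−0.7078) = 0.4927; e^(−k₂t) = e^(−2.136) = 0.1181.
C_S = 0.224×4.83/(0.676−0.224) × (0.4927−0.1181) = 2.394×0.3746 = 0.8967 mol/L.
Y_S = C_S/C_{R0} = 0.8967/4.83 = 0.186.

0.186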